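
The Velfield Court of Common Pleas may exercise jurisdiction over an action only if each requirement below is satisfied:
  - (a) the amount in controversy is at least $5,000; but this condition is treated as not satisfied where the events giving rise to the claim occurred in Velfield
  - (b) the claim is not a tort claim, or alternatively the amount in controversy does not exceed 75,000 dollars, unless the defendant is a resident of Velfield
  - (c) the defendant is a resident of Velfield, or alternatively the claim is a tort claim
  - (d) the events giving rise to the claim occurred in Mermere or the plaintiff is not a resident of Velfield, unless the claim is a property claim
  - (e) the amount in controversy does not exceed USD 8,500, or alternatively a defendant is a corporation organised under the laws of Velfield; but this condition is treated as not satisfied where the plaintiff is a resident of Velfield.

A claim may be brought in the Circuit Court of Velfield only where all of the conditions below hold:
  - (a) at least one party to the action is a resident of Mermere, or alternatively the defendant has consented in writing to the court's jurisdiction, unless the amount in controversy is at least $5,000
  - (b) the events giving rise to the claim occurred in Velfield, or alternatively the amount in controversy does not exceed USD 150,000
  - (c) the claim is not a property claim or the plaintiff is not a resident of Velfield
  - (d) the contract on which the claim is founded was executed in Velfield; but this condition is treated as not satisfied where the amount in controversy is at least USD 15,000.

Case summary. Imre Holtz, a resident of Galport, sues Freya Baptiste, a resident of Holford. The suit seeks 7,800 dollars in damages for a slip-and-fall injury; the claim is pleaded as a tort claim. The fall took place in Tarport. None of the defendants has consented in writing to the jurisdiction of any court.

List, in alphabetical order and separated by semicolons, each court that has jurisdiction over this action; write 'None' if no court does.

the Velfield Court of Common Pleas

The Velfield Court of Common Pleas:
  (a) The amount in controversy is USD 7,800, which meets the 5,000 dollars floor. The exception is not triggered, since the operative events occurred in Tarport, not Velfield. Met.
  (b) The amount in controversy is USD 7,800, within the $75,000 ceiling, which satisfies one of the alternatives. Met.
  (c) The claim is a tort claim, which satisfies one of the alternatives. Condition met.
  (d) The plaintiff resides in Galport, which is not Velfield — that alternative is enough. Condition met.
  (e) The amount in controversy is $7,800, within the 8,500 dollars ceiling, so this disjunct is met. And the carve-out is inapplicable — the plaintiff resides in Galport, not Velfield. Satisfied.
  → All conditions met; jurisdiction exists.
The Circuit Court of Velfield:
  (a) No party resides in Mermere; no such written consent has been filed — every alternative fails. The proviso rescues it, though: the amount in controversy is 7,800 dollars, which meets the 5,000 dollars floor. Met.
  (b) The amount in controversy is 7,800 dollars, within the USD 150,000 ceiling, so this disjunct is met. Met.
  (c) The claim is a tort claim, not a property claim — that alternative is enough. Satisfied.
  (d) No contract (and hence no place of execution) is alleged. Not met.
  → No jurisdiction.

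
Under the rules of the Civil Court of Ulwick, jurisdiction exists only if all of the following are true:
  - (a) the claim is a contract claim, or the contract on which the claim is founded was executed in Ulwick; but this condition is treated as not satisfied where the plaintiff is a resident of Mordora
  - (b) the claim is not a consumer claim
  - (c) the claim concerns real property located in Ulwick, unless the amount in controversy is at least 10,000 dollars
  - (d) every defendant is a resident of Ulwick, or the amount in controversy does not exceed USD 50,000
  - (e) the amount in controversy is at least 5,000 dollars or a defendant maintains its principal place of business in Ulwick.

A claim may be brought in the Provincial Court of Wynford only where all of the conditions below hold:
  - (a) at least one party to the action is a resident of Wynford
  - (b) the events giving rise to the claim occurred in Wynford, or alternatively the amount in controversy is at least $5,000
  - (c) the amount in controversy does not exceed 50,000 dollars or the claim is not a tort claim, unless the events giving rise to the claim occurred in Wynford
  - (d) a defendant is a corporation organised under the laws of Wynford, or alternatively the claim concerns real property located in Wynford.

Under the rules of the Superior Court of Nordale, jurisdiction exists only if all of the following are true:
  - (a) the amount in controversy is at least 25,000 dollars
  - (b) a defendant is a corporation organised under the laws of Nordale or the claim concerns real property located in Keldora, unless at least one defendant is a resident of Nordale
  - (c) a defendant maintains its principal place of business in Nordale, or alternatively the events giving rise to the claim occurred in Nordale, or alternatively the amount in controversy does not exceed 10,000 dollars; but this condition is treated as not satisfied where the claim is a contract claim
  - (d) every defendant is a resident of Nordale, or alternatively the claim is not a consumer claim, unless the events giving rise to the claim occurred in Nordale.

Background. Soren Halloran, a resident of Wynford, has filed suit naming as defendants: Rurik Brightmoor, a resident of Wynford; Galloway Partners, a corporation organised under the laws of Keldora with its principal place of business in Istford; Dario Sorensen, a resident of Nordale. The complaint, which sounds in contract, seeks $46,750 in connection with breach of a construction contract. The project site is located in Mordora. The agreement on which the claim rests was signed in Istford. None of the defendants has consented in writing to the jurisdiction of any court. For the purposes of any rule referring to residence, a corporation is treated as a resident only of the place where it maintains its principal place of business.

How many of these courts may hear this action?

The Civil Court of Ulwick:
  (a) The claim is a contract claim, which satisfies one of the alternatives. And the carve-out is inapplicable — the plaintiff resides in Wynford, not Mordora. Met.
  (b) The claim is a contract claim, not a consumer claim. Satisfied.
  (c) The claim does not concern real property. But the amount in controversy is $46,750, which meets the $10,000 floor, and the 'unless' clause therefore excuses the requirement. Met.
  (d) The amount in controversy is USD 46,750, within the USD 50,000 ceiling, which satisfies one of the alternatives. Met.
  (e) The amount in controversy is $46,750, which meets the $5,000 floor, which satisfies one of the alternatives. Condition met.
  → Jurisdiction lies.
The Provincial Court of Wynford:
  (a) Soren Halloran resides in Wynford. Condition met.
  (b) The amount in controversy is USD 46,750, which meets the USD 5,000 floor — that alternative is enough. Satisfied.
  (c) The amount in controversy is $46,750, within the 50,000 dollars ceiling, so one alternative holds. Condition met.
  (d) The corporate defendant(s) are organised in Keldora, not Wynford; the claim does not concern real property — none of the alternatives is met. Not met.
  → No jurisdiction.
The Superior Court of Nordale:
  (a) The amount in controversy is $46,750, which meets the USD 25,000 floor. Condition met.
  (b) The corporate defendant(s) are organised in Keldora, not Nordale; the claim does not concern real property — none of the alternatives is met. The proviso rescues it, though: Dario Sorensen resides in Nordale. Condition met.
  (c) The corporate defendant(s) have their principal place of business in Istford, not Nordale; the operative events occurred in Mordora, not Nordale; the amount in controversy is 46,750 dollars, above the USD 10,000 ceiling — no alternative holds. Not met.
  (d) The claim is a contract claim, not a consumer claim, so one alternative holds. Condition met.
  → At least one condition fails; no jurisdiction.
Courts with jurisdiction: the Civil Court of Ulwick — 1 in total.

1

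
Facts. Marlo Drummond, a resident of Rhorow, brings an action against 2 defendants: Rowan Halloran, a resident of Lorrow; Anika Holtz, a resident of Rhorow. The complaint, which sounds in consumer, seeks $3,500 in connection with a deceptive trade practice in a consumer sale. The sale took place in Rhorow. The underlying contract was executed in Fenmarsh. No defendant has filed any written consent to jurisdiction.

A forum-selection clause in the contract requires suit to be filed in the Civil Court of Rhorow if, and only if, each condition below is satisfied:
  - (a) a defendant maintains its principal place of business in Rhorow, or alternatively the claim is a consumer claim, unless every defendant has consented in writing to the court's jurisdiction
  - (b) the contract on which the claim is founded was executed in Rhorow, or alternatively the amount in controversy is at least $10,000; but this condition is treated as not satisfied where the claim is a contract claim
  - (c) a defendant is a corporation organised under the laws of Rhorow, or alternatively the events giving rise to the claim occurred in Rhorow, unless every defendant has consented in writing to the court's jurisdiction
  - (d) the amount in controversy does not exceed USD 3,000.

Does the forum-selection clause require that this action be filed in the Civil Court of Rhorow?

The Civil Court of Rhorow:
  (a) The claim is a consumer claim — that alternative is enough. Condition met.
  (b) The contract was executed in Fenmarsh, not Rhorow; the amount in controversy is 3,500 dollars, below the 10,000 dollars floor — no alternative holds. Fails.
  (c) The operative events occurred in Rhorow, so one alternative holds. Condition met.
  (d) The amount in controversy is $3,500, above the USD 3,000 ceiling. Fails.
  → The clause does not apply.

No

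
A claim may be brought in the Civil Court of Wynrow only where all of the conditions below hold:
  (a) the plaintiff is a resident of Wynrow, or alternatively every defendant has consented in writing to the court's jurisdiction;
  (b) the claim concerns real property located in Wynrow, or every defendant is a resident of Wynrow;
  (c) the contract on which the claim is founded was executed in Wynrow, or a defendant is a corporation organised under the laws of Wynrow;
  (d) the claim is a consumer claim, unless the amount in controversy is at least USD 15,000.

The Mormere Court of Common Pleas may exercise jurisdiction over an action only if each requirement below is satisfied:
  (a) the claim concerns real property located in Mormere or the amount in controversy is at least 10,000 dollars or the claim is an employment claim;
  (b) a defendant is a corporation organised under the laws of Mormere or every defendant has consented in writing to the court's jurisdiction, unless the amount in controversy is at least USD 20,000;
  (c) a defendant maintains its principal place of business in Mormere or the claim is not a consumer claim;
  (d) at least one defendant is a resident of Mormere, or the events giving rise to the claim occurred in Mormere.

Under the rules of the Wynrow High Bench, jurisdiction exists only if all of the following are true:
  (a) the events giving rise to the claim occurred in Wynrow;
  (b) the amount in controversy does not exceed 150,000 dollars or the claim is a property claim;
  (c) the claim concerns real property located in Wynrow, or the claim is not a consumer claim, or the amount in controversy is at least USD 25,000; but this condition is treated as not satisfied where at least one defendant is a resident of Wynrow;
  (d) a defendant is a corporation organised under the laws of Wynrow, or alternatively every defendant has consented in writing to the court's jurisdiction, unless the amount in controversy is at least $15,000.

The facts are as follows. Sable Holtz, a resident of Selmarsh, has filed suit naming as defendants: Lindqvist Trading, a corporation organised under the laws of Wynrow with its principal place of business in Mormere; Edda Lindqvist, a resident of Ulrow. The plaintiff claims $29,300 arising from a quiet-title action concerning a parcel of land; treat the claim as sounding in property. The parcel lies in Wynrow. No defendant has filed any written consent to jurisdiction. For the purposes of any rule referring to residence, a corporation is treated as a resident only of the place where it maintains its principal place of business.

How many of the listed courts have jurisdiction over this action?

The Civil Court of Wynrow:
  (a) The plaintiff resides in Selmarsh, not Wynrow; no such written consent has been filed — none of the alternatives is met. Not satisfied.
  (b) The property lies in Wynrow, which satisfies one of the alternatives. Met.
  (c) Lindqvist Trading is organised under the laws of Wynrow, which satisfies one of the alternatives. Satisfied.
  (d) The claim is a property claim, not a consumer claim. However, the amount in controversy is $29,300, which meets the USD 15,000 floor, so the 'unless' proviso supplies this condition. Condition met.
  → The court lacks jurisdiction.
The Mormere Court of Common Pleas:
  (a) The amount in controversy is $29,300, which meets the $10,000 floor, so one alternative holds. Met.
  (b) The corporate defendant(s) are organised in Wynrow, not Mormere; no such written consent has been filed — no alternative holds. But the amount in controversy is 29,300 dollars, which meets the 20,000 dollars floor, and the 'unless' clause therefore excuses the requirement. Condition met.
  (c) Lindqvist Trading has its principal place of business in Mormere, so one alternative holds. Condition met.
  (d) Lindqvist Trading resides in Mormere, which satisfies one of the alternatives. Condition met.
  → Jurisdiction lies.
The Wynrow High Bench:
  (a) The operative events occurred in Wynrow. Met.
  (b) The amount in controversy is USD 29,300, within the $150,000 ceiling — that alternative is enough. Condition met.
  (c) The property lies in Wynrow — that alternative is enough. The carve-out does not apply: no defendant resides in Wynrow (they reside in Mormere, Ulrow). Met.
  (d) Lindqvist Trading is organised under the laws of Wynrow, so this disjunct is met. Met.
  → The court has jurisdiction.
Courts with jurisdiction: the Mormere Court of Common Pleas, the Wynrow High Bench — 2 in total.

2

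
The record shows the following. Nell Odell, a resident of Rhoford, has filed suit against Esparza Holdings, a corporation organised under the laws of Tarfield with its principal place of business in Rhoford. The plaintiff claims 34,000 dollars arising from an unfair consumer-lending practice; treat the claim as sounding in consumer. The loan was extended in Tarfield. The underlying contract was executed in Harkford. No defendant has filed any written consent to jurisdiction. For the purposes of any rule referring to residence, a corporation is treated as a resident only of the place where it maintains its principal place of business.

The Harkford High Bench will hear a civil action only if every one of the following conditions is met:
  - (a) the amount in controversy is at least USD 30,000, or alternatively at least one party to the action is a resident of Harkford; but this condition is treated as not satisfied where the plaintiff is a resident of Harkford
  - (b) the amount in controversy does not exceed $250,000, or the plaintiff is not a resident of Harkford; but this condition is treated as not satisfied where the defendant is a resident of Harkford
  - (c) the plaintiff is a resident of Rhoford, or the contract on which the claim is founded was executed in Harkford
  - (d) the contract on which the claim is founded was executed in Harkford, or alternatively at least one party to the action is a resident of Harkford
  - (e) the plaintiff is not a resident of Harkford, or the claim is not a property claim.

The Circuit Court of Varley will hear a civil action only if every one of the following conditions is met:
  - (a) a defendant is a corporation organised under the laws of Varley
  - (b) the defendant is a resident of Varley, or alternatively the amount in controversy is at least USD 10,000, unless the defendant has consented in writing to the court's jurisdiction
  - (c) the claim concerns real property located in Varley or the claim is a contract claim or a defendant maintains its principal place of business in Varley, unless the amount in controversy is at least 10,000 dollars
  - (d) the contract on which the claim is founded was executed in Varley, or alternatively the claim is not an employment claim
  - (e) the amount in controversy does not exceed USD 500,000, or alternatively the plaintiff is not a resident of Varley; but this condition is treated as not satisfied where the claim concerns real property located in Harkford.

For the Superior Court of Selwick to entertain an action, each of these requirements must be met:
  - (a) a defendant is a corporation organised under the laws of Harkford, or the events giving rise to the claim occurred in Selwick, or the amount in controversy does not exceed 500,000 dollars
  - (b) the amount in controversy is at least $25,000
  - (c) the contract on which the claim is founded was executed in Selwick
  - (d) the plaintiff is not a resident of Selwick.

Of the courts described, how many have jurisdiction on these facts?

1

The Harkford High Bench:
  (a) The amount in controversy is 34,000 dollars, which meets the $30,000 floor, so this disjunct is met. The exception is not triggered, since the plaintiff resides in Rhoford, not Harkford. Condition met.
  (b) The amount in controversy is $34,000, within the 250,000 dollars ceiling, so this disjunct is met. The exception is not triggered, since the defendant resides in Rhoford, not Harkford. Condition met.
  (c) The plaintiff resides in Rhoford, so one alternative holds. Met.
  (d) The contract was executed in Harkford, so one alternative holds. Satisfied.
  (e) The plaintiff resides in Rhoford, which is not Harkford, which satisfies one of the alternatives. Met.
  → All conditions met; jurisdiction exists.
The Circuit Court of Varley:
  (a) The corporate defendant(s) are organised in Tarfield, not Varley. Not satisfied.
  (b) The amount in controversy is $34,000, which meets the USD 10,000 floor, so this disjunct is met. Satisfied.
  (c) The claim does not concern real property; the claim is a consumer claim, not a contract claim; the corporate defendant(s) have their principal place of business in Rhoford, not Varley — no alternative holds. But the amount in controversy is 34,000 dollars, which meets the USD 10,000 floor, and the 'unless' clause therefore excuses the requirement. Satisfied.
  (d) The claim is a consumer claim, not an employment claim, so this disjunct is met. Condition met.
  (e) The amount in controversy is $34,000, within the $500,000 ceiling, so this disjunct is met. The exception is not triggered, since the claim does not concern real property. Satisfied.
  → Not every requirement is met — no jurisdiction.
The Superior Court of Selwick:
  (a) The amount in controversy is 34,000 dollars, within the 500,000 dollars ceiling — that alternative is enough. Satisfied.
  (b) The amount in controversy is 34,000 dollars, which meets the $25,000 floor. Satisfied.
  (c) The contract was executed in Harkford, not Selwick. Not met.
  (d) The plaintiff resides in Rhoford, which is not Selwick. Met.
  → At least one condition fails; no jurisdiction.
Courts with jurisdiction: the Harkford High Bench — 1 in total.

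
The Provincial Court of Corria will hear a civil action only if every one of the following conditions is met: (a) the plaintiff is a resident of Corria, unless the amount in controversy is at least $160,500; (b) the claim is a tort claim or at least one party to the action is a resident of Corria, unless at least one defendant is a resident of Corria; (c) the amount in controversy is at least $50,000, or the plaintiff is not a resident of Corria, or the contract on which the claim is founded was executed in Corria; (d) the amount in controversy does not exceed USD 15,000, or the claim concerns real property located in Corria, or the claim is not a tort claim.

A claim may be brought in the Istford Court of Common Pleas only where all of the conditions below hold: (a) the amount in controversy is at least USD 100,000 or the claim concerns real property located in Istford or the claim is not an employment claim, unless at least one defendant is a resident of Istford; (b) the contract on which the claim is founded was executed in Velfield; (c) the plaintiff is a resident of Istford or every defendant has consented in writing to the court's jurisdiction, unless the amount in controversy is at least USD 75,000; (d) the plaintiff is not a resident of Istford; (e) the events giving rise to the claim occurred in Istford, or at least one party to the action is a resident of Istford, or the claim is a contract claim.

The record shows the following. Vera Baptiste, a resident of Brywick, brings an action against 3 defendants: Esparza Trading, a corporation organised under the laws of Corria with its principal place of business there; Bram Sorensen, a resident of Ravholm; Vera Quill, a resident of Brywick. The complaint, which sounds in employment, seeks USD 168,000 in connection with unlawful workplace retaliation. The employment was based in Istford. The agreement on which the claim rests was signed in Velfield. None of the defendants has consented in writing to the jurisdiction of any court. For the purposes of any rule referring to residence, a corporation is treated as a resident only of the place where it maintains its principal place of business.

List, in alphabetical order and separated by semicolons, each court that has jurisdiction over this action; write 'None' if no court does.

the Istford Court of Common Pleas; the Provincial Court of Corria

The Provincial Court of Corria:
  (a) The plaintiff resides in Brywick, not Corria. However, the amount in controversy is 168,000 dollars, which meets the 160,500 dollars floor, so the 'unless' proviso supplies this condition. Condition met.
  (b) Esparza Trading resides in Corria, which satisfies one of the alternatives. Met.
  (c) The amount in controversy is $168,000, which meets the 50,000 dollars floor, so one alternative holds. Condition met.
  (d) The claim is an employment claim, not a tort claim — that alternative is enough. Met.
  → Jurisdiction lies.
The Istford Court of Common Pleas:
  (a) The amount in controversy is USD 168,000, which meets the USD 100,000 floor, which satisfies one of the alternatives. Condition met.
  (b) The contract was executed in Velfield. Satisfied.
  (c) The plaintiff resides in Brywick, not Istford; no such written consent has been filed — no alternative holds. But the amount in controversy is USD 168,000, which meets the $75,000 floor, and the 'unless' clause therefore excuses the requirement. Satisfied.
  (d) The plaintiff resides in Brywick, which is not Istford. Satisfied.
  (e) The operative events occurred in Istford — that alternative is enough. Satisfied.
  → The court has jurisdiction.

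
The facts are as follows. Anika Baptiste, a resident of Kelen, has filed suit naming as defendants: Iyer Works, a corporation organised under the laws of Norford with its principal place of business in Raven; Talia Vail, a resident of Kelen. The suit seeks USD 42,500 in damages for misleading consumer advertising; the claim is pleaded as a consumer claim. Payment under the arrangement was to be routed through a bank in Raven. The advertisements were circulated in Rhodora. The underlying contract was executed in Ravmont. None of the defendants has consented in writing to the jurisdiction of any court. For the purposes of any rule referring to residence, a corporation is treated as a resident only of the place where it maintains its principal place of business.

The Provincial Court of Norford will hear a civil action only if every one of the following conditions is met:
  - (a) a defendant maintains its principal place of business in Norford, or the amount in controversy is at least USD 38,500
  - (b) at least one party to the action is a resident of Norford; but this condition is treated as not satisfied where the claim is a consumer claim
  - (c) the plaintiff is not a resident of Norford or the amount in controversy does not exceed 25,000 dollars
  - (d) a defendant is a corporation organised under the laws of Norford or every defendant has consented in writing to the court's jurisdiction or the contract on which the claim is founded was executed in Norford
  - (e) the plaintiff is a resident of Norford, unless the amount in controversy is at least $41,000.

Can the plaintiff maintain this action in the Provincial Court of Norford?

The Provincial Court of Norford:
  (a) The amount in controversy is $42,500, which meets the USD 38,500 floor — that alternative is enough. Met.
  (b) No party resides in Norford. Condition not met.
  (c) The plaintiff resides in Kelen, which is not Norford, which satisfies one of the alternatives. Satisfied.
  (d) Iyer Works is organised under the laws of Norford, which satisfies one of the alternatives. Met.
  (e) The plaintiff resides in Kelen, not Norford. The proviso rescues it, though: the amount in controversy is USD 42,500, which meets the USD 41,000 floor. Satisfied.
  → At least one condition fails; no jurisdiction.

No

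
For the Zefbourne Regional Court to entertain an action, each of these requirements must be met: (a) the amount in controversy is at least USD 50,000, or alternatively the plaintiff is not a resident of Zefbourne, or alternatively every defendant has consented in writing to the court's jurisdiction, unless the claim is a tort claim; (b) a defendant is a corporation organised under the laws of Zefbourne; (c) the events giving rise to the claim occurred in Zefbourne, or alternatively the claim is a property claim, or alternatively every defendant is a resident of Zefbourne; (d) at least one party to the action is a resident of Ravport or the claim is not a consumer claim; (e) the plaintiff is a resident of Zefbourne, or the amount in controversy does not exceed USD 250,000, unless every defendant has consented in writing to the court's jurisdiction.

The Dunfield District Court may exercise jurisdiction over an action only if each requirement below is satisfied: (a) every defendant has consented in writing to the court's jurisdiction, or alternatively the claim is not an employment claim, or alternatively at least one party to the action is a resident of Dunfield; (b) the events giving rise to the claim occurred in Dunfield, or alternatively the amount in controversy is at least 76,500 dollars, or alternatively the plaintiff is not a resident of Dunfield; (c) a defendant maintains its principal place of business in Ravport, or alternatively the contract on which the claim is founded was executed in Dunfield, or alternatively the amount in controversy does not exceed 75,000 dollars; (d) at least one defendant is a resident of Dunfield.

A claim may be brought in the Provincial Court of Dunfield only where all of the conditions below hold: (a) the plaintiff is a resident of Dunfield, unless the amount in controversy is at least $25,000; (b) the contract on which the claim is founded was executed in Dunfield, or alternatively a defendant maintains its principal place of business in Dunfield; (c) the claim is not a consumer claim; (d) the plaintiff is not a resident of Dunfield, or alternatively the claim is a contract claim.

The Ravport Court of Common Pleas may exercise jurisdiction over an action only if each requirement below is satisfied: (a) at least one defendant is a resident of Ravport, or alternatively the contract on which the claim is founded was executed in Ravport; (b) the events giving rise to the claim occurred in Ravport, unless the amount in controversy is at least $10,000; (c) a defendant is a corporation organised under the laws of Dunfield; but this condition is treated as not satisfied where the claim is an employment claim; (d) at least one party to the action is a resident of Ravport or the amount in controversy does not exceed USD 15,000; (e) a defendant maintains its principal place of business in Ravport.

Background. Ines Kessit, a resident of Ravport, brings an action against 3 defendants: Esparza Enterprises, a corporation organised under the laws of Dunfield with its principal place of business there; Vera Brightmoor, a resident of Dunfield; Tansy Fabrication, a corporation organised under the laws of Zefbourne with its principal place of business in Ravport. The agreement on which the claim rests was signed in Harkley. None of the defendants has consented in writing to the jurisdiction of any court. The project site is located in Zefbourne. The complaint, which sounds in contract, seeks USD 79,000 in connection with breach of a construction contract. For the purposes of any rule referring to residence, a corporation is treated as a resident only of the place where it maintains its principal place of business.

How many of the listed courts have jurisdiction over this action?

The Zefbourne Regional Court:
  (a) The amount in controversy is $79,000, which meets the USD 50,000 floor, which satisfies one of the alternatives. Satisfied.
  (b) Tansy Fabrication is organised under the laws of Zefbourne. Satisfied.
  (c) The operative events occurred in Zefbourne — that alternative is enough. Met.
  (d) Ines Kessit resides in Ravport, so one alternative holds. Met.
  (e) The amount in controversy is 79,000 dollars, within the $250,000 ceiling, which satisfies one of the alternatives. Met.
  → All conditions met; jurisdiction exists.
The Dunfield District Court:
  (a) The claim is a contract claim, not an employment claim, so this disjunct is met. Condition met.
  (b) The amount in controversy is $79,000, which meets the $76,500 floor, which satisfies one of the alternatives. Satisfied.
  (c) Tansy Fabrication has its principal place of business in Ravport, which satisfies one of the alternatives. Condition met.
  (d) Esparza Enterprises resides in Dunfield. Condition met.
  → All conditions met; jurisdiction exists.
The Provincial Court of Dunfield:
  (a) The plaintiff resides in Ravport, not Dunfield. But the amount in controversy is $79,000, which meets the 25,000 dollars floor, and the 'unless' clause therefore excuses the requirement. Satisfied.
  (b) Esparza Enterprises has its principal place of business in Dunfield, so one alternative holds. Met.
  (c) The claim is a contract claim, not a consumer claim. Met.
  (d) The plaintiff resides in Ravport, which is not Dunfield, so this disjunct is met. Met.
  → All conditions met; jurisdiction exists.
The Ravport Court of Common Pleas:
  (a) Tansy Fabrication resides in Ravport, which satisfies one of the alternatives. Met.
  (b) The operative events occurred in Zefbourne, not Ravport. The proviso rescues it, though: the amount in controversy is USD 79,000, which meets the 10,000 dollars floor. Satisfied.
  (c) Esparza Enterprises is organised under the laws of Dunfield. The carve-out does not apply: the claim is a contract claim, not an employment claim. Condition met.
  (d) Ines Kessit resides in Ravport — that alternative is enough. Satisfied.
  (e) Tansy Fabrication has its principal place of business in Ravport. Condition met.
  → Every requirement is satisfied — jurisdiction.
Courts with jurisdiction: the Zefbourne Regional Court, the Dunfield District Court, the Provincial Court of Dunfield, the Ravport Court of Common Pleas — 4 in total.

4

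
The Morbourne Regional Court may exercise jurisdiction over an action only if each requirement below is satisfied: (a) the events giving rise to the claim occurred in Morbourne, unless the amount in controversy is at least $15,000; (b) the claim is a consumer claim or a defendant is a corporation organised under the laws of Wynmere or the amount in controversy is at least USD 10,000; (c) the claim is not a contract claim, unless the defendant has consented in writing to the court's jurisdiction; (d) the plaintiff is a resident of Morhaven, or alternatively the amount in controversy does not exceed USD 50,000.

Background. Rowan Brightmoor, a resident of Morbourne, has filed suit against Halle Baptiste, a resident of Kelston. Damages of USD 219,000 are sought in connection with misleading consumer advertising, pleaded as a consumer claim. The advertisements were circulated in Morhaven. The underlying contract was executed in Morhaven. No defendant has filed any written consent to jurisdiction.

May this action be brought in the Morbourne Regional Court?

No

The Morbourne Regional Court:
  (a) The operative events occurred in Morhaven, not Morbourne. The proviso rescues it, though: the amount in controversy is 219,000 dollars, which meets the USD 15,000 floor. Condition met.
  (b) The claim is a consumer claim — that alternative is enough. Condition met.
  (c) The claim is a consumer claim, not a contract claim. Condition met.
  (d) The plaintiff resides in Morbourne, not Morhaven; the amount in controversy is $219,000, above the 50,000 dollars ceiling — no alternative holds. Not met.
  → Not every requirement is met — no jurisdiction.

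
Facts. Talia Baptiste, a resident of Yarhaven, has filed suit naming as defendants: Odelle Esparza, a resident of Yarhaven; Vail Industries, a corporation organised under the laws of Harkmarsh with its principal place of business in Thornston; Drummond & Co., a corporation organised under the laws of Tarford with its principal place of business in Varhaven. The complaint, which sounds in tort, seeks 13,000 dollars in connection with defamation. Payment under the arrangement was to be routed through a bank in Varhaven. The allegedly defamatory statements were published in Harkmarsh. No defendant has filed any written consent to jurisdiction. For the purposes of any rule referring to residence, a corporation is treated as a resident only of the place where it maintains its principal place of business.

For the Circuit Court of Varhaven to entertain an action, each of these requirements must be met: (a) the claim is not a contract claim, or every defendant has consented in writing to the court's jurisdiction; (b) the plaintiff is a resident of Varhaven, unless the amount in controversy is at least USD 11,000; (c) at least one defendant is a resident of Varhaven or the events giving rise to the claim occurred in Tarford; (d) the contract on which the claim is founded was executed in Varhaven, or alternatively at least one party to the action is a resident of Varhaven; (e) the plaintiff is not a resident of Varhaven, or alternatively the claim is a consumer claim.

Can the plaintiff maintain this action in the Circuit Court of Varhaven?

Yes

The Circuit Court of Varhaven:
  (a) The claim is a tort claim, not a contract claim — that alternative is enough. Condition met.
  (b) The plaintiff resides in Yarhaven, not Varhaven. But the amount in controversy is USD 13,000, which meets the USD 11,000 floor, and the 'unless' clause therefore excuses the requirement. Satisfied.
  (c) Drummond & Co. resides in Varhaven, so one alternative holds. Met.
  (d) Drummond & Co. resides in Varhaven — that alternative is enough. Met.
  (e) The plaintiff resides in Yarhaven, which is not Varhaven, so one alternative holds. Satisfied.
  → The court has jurisdiction.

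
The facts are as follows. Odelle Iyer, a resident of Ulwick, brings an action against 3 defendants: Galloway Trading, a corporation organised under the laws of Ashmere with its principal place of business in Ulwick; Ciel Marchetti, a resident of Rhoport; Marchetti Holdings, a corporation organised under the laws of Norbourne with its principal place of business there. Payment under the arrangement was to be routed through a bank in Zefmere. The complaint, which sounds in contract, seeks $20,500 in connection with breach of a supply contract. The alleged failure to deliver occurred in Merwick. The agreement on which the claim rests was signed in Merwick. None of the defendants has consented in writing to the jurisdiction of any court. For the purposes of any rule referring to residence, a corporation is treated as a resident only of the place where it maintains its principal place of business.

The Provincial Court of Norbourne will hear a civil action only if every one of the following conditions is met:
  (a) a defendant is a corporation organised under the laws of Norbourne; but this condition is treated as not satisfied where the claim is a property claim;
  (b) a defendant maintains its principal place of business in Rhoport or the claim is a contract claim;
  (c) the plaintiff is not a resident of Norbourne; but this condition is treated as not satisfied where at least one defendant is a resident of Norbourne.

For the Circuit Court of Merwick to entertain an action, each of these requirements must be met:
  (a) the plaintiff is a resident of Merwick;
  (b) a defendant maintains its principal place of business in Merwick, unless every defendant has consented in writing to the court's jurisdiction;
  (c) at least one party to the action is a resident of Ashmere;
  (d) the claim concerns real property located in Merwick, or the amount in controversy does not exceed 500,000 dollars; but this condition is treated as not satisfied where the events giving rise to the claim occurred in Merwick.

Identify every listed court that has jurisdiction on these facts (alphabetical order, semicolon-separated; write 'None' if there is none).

The Provincial Court of Norbourne:
  (a) Marchetti Holdings is organised under the laws of Norbourne. And the carve-out is inapplicable — the claim is a contract claim, not a property claim. Satisfied.
  (b) The claim is a contract claim, so one alternative holds. Condition met.
  (c) The plaintiff resides in Ulwick, which is not Norbourne. But the carve-out bites: Marchetti Holdings resides in Norbourne. Not satisfied.
  → No jurisdiction.
The Circuit Court of Merwick:
  (a) The plaintiff resides in Ulwick, not Merwick. Condition not met.
  (b) The corporate defendant(s) have their principal place of business in Norbourne, Ulwick, not Merwick. The proviso offers no rescue either, since no such written consent has been filed. Not met.
  (c) No party resides in Ashmere. Fails.
  (d) The amount in controversy is USD 20,500, within the USD 500,000 ceiling, so one alternative holds. However, the operative events occurred in Merwick, which falls within the stated exception and so defeats the condition. Fails.
  → At least one condition fails; no jurisdiction.

None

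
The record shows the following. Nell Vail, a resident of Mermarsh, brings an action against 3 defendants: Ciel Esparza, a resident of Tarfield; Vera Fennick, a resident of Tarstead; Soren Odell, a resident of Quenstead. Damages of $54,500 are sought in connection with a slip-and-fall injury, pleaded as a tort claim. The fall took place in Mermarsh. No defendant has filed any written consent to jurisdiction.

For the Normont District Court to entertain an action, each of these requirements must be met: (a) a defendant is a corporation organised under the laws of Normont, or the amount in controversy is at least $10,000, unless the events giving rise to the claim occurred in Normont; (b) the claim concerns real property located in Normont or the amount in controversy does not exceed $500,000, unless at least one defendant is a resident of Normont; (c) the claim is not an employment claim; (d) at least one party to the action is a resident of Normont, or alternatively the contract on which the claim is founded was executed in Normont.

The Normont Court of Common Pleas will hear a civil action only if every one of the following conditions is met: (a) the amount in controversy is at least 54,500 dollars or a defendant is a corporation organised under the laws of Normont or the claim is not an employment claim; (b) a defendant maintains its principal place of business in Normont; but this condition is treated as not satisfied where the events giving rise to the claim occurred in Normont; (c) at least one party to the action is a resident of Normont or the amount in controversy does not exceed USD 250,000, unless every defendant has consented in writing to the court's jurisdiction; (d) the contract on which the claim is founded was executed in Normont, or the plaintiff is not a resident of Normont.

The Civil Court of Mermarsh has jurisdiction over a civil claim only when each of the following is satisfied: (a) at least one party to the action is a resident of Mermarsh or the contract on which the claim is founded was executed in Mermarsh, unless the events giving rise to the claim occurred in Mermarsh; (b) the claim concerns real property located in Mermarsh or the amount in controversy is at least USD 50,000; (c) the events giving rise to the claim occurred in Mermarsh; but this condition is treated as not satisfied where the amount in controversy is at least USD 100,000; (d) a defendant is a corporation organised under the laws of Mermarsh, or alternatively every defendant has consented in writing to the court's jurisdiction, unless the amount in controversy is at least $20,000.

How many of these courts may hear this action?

1

The Normont District Court:
  (a) The amount in controversy is USD 54,500, which meets the $10,000 floor, which satisfies one of the alternatives. Met.
  (b) The amount in controversy is USD 54,500, within the USD 500,000 ceiling, so one alternative holds. Satisfied.
  (c) The claim is a tort claim, not an employment claim. Met.
  (d) No party resides in Normont; no contract (and hence no place of execution) is alleged — every alternative fails. Not met.
  → At least one condition fails; no jurisdiction.
The Normont Court of Common Pleas:
  (a) The amount in controversy is USD 54,500, which meets the $54,500 floor — that alternative is enough. Met.
  (b) No defendant is a corporation. Not met.
  (c) The amount in controversy is USD 54,500, within the USD 250,000 ceiling — that alternative is enough. Satisfied.
  (d) The plaintiff resides in Mermarsh, which is not Normont, so one alternative holds. Satisfied.
  → At least one condition fails; no jurisdiction.
The Civil Court of Mermarsh:
  (a) Nell Vail resides in Mermarsh, so this disjunct is met. Satisfied.
  (b) The amount in controversy is $54,500, which meets the 50,000 dollars floor, so one alternative holds. Condition met.
  (c) The operative events occurred in Mermarsh. And the carve-out is inapplicable — the amount in controversy is USD 54,500, below the $100,000 floor. Met.
  (d) No defendant is a corporation; no such written consent has been filed — every alternative fails. However, the amount in controversy is 54,500 dollars, which meets the $20,000 floor, so the 'unless' proviso supplies this condition. Satisfied.
  → The court has jurisdiction.
Courts with jurisdiction: the Civil Court of Mermarsh — 1 in total.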